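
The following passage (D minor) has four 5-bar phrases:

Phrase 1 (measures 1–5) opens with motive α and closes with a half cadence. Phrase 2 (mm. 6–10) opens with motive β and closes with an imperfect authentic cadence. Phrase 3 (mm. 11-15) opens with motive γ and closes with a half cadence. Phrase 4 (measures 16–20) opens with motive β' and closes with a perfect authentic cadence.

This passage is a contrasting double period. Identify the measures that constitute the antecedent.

measures 1–10

In a double period the four phrases pair into a large antecedent (phrases 1–2, ending imperfect authentic cadence) and a large consequent (phrases 3–4, ending perfect authentic cadence). The antecedent spans bars 1-10.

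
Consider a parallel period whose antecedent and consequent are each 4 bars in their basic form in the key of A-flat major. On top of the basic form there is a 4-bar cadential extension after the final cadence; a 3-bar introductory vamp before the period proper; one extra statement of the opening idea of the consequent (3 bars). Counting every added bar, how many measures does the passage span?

Basic parallel period: 4 + 4 = 8 bars.
8 (basic form) + 4 (cadential extension) + 3 (introduction) + 3 (extra statement) = 18.

18 measures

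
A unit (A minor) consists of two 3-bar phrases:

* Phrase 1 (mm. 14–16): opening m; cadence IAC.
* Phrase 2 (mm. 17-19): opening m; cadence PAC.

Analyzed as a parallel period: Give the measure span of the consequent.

The antecedent is the phrase ending with the weaker cadence (imperfect authentic cadence, phrase 1) and the consequent the one ending more conclusively (perfect authentic cadence, phrase 2); the consequent is mm. 17–19.

measures 17–19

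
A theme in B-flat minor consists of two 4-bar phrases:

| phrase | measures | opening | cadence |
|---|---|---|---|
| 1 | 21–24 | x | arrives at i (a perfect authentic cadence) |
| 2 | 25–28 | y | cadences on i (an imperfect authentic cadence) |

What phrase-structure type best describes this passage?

The second phrase closes with an imperfect authentic cadence, which is not stronger than the first phrase's perfect authentic cadence; without a weak→strong cadential pair there is no antecedent–consequent relationship, so this is a phrase group rather than a period.

phrase group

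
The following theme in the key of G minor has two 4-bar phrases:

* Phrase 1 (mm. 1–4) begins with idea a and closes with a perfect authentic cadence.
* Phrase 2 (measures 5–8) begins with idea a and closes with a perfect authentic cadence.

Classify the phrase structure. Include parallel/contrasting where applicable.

Both phrases have the same opening (a) and the same cadence (perfect authentic cadence): the second is a restatement, not a consequent, so this is a repeated phrase rather than a period.

repeated phrase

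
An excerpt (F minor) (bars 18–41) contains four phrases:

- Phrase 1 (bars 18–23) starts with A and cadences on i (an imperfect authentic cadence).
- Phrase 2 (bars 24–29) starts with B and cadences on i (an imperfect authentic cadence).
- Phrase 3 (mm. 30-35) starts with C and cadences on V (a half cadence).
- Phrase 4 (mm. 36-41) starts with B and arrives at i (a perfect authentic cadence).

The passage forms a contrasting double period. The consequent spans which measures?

In a double period the four phrases pair into a large antecedent (phrases 1–2, ending imperfect authentic cadence) and a large consequent (phrases 3–4, ending perfect authentic cadence). The consequent spans measures 30-41.

measures 30–41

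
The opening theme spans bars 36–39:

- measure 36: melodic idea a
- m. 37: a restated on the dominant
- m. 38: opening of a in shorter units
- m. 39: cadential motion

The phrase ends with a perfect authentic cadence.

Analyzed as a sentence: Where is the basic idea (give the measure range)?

measures 36–36

The presentation of a sentence is the basic idea (m. 36) plus its repetition (bar 37); the basic idea is therefore m. 36.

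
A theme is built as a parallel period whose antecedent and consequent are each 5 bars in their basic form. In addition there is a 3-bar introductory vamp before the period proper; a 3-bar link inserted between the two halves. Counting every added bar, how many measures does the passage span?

Basic parallel period: 5 + 5 = 10 bars.
10 (basic form) + 3 (introduction) + 3 (link) = 16.

16 measures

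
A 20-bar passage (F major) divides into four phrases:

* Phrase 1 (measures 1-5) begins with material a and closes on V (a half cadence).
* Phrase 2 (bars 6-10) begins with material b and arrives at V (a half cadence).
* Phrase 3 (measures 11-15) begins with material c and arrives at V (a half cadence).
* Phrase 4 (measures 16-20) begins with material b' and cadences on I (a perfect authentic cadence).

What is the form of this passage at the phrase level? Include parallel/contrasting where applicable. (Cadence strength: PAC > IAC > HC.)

contrasting double period

Four phrases in two halves: the first half (bars 1–10) ends with a half cadence, the second (bars 11–20) with a perfect authentic cadence — a large antecedent–consequent pair, i.e. a double period.
Phrase 3 begins with different material from phrase 1, making it contrasting.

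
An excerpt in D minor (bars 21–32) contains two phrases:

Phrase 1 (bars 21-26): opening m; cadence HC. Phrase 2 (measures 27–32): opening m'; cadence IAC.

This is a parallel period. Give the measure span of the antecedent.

measures 21–26

The phrase ending with the weaker cadence (half cadence) is the antecedent; the one ending more conclusively (imperfect authentic cadence) is the consequent. The antecedent is measures 21–26.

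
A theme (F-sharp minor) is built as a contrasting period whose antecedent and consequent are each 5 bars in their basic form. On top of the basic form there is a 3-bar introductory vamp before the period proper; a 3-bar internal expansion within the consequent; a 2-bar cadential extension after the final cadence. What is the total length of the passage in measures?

Basic contrasting period: 5 + 5 = 10 bars.
10 (basic form) + 3 (introduction) + 3 (internal expansion) + 2 (cadential extension) = 18.

18 measures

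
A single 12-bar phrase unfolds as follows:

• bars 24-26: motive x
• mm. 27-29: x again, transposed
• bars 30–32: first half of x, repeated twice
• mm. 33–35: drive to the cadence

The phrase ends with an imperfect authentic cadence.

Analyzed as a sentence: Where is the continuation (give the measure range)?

measures 30–35

After the presentation (bars 24–29), the continuation covers the fragmentation through the cadence: measures 30–35.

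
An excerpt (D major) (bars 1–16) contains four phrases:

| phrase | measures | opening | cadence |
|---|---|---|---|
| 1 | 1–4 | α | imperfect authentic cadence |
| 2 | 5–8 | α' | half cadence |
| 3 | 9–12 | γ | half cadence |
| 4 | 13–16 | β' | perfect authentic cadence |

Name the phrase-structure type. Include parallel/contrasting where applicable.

Four phrases in two halves: the first half (measures 1–8) ends with a half cadence, the second (bars 9-16) with a perfect authentic cadence — a large antecedent–consequent pair, i.e. a double period.
Phrase 3 begins with different material from phrase 1, making it contrasting.

contrasting double period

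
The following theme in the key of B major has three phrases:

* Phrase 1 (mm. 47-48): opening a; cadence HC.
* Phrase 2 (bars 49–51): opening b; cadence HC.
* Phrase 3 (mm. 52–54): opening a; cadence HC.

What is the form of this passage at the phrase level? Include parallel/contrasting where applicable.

phrase group

The final phrase closes with a half cadence, which is not stronger than the preceding half cadence; the 3 phrases lack an overall antecedent–consequent design and so form a phrase group.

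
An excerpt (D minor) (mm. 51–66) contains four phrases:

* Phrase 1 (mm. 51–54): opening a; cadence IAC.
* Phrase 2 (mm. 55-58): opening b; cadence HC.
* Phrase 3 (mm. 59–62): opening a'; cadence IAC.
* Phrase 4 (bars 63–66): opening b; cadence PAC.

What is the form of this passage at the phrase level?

parallel double period

Four phrases in two halves: the first half (bars 51–58) ends with a half cadence, the second (measures 59–66) with a perfect authentic cadence — a large antecedent–consequent pair, i.e. a double period.
Phrase 3 begins with the same material as phrase 1, making it parallel.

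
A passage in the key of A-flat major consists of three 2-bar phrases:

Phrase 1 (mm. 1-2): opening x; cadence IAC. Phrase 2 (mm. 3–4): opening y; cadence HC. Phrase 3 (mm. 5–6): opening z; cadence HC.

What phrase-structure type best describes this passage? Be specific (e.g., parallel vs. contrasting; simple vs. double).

phrase group

The final phrase closes with a half cadence, which is not stronger than the preceding half cadence; the 3 phrases lack an overall antecedent–consequent design and so form a phrase group.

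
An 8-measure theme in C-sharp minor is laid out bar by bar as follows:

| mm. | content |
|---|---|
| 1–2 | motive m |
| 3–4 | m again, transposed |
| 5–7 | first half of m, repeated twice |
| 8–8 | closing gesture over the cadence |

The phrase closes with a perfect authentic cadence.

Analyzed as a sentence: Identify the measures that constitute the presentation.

measures 1–4

The presentation of a sentence is the basic idea (bars 1-2) plus its repetition (bars 3–4); the presentation is therefore mm. 1–4.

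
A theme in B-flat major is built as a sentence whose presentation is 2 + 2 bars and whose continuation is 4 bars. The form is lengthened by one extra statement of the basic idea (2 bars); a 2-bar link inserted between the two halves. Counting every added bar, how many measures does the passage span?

12 measures

Basic sentence: 2 + 2 + 4 = 8 bars.
8 (basic form) + 2 (extra statement) + 2 (link) = 12.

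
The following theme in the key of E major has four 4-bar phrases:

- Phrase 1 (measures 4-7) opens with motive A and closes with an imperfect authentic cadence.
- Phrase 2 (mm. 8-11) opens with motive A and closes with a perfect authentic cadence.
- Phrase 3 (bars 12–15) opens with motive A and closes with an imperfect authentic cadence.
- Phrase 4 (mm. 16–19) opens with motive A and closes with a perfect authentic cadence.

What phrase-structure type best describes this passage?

The cadence pattern IAC–PAC–IAC–PAC is weak–strong twice, and phrases 3–4 restate phrases 1–2: a period heard twice, not a double period (which would end weakly at phrase 2).

repeated period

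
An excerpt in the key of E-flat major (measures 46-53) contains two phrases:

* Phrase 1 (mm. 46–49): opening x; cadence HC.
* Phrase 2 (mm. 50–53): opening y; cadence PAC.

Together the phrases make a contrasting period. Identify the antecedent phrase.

phrase 1

The phrase ending with the weaker cadence (half cadence) is the antecedent; the one ending more conclusively (perfect authentic cadence) is the consequent. The antecedent is phrase 1.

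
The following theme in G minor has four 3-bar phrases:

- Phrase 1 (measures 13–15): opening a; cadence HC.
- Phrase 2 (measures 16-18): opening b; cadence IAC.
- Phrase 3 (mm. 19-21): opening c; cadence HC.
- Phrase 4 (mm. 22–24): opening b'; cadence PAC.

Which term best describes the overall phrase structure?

contrasting double period

Four phrases in two halves: the first half (mm. 13–18) ends with an imperfect authentic cadence, the second (mm. 19–24) with a perfect authentic cadence — a large antecedent–consequent pair, i.e. a double period.
Phrase 3 begins with different material from phrase 1, making it contrasting.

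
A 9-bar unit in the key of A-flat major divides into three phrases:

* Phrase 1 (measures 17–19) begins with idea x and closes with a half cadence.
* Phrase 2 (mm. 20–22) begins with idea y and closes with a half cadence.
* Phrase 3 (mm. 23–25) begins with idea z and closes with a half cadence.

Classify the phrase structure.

phrase group

The final phrase closes with a half cadence, which is not stronger than the preceding half cadence; the 3 phrases lack an overall antecedent–consequent design and so form a phrase group.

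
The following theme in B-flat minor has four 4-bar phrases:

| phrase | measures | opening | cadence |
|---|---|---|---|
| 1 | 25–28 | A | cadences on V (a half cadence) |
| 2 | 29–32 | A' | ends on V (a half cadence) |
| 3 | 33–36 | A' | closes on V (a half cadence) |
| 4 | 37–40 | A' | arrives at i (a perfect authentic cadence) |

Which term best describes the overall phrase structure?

Four phrases in two halves: the first half (measures 25–32) ends with a half cadence, the second (mm. 33–40) with a perfect authentic cadence — a large antecedent–consequent pair, i.e. a double period.
Phrase 3 begins with the same material as phrase 1, making it parallel.

parallel double period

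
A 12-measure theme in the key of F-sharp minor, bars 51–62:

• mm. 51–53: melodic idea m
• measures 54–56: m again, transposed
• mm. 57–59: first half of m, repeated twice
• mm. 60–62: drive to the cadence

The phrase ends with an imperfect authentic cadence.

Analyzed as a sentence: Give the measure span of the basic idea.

The presentation of a sentence is the basic idea (mm. 51–53) plus its repetition (mm. 54–56); the basic idea is therefore mm. 51–53.

measures 51–53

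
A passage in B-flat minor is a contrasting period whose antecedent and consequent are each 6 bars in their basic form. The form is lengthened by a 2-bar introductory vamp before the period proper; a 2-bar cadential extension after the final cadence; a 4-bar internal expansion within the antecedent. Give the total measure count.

20 measures

Basic contrasting period: 6 + 6 = 12 bars.
12 (basic form) + 2 (introduction) + 2 (cadential extension) + 4 (internal expansion) = 20.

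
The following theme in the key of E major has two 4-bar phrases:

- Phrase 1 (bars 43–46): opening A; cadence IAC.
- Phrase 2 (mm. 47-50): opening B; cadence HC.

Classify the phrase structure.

phrase group

The second phrase closes with a half cadence, which is not stronger than the first phrase's imperfect authentic cadence; without a weak→strong cadential pair there is no antecedent–consequent relationship, so this is a phrase group rather than a period.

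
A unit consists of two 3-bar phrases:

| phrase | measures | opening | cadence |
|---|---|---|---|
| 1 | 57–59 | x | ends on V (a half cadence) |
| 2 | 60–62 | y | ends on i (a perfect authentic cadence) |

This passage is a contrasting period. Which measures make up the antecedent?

The antecedent is the phrase ending with the weaker cadence (half cadence, phrase 1) and the consequent the one ending more conclusively (perfect authentic cadence, phrase 2); the antecedent is bars 57–59.

measures 57–59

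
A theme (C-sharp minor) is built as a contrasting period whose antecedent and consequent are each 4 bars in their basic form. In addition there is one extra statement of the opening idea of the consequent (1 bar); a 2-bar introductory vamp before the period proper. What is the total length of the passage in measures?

Basic contrasting period: 4 + 4 = 8 bars.
8 (basic form) + 1 (extra statement) + 2 (introduction) = 11.

11 measures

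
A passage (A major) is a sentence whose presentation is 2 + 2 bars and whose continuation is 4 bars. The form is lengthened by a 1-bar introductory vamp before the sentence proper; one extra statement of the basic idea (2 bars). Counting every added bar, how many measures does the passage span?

Basic sentence: 2 + 2 + 4 = 8 bars.
8 (basic form) + 1 (introduction) + 2 (extra statement) = 11.

11 measures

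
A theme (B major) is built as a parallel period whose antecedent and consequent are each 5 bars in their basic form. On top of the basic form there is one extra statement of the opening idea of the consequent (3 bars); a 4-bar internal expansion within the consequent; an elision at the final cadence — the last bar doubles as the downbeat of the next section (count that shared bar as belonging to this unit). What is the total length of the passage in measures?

Basic parallel period: 5 + 5 = 10 bars.
10 (basic form) + 3 (extra statement) + 4 (internal expansion) = 17.
The elision shares a bar with the next section but does not change this unit's count.

17 measures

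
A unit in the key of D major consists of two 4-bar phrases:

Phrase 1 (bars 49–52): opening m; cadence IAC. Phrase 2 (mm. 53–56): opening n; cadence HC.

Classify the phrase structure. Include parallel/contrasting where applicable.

phrase group

The second phrase closes with a half cadence, which is not stronger than the first phrase's imperfect authentic cadence; without a weak→strong cadential pair there is no antecedent–consequent relationship, so this is a phrase group rather than a period.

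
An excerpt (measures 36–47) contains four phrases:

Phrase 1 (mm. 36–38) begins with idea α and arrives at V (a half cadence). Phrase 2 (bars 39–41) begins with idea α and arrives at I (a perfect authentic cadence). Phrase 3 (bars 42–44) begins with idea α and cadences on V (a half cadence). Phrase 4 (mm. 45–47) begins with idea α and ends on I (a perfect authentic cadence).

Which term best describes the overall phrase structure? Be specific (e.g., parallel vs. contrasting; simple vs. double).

repeated period

The cadence pattern HC–PAC–HC–PAC is weak–strong twice, and phrases 3–4 restate phrases 1–2: a period heard twice, not a double period (which would end weakly at phrase 2).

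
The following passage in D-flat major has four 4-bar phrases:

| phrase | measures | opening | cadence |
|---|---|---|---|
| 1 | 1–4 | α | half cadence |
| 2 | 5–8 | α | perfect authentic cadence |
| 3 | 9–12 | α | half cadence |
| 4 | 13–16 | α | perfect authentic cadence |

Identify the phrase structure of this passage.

The cadence pattern HC–PAC–HC–PAC is weak–strong twice, and phrases 3–4 restate phrases 1–2: a period heard twice, not a double period (which would end weakly at phrase 2).

repeated period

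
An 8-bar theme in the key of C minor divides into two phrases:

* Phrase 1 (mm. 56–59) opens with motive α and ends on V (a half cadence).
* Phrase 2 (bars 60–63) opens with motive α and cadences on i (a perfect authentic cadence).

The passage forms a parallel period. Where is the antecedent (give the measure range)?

measures 56–59

The antecedent is the phrase ending with the weaker cadence (half cadence, phrase 1) and the consequent the one ending more conclusively (perfect authentic cadence, phrase 2); the antecedent is bars 56-59.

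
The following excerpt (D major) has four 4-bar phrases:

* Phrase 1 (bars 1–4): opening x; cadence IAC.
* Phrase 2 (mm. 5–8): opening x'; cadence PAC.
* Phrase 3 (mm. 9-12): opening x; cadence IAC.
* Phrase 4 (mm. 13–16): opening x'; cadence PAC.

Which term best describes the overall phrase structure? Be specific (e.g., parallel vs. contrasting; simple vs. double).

repeated period

The cadence pattern IAC–PAC–IAC–PAC is weak–strong twice, and phrases 3–4 restate phrases 1–2: a period heard twice, not a double period (which would end weakly at phrase 2).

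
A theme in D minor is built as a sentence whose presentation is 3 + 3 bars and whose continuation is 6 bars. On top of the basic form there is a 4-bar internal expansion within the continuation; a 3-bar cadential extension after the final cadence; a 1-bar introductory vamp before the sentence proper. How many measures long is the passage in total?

Basic sentence: 3 + 3 + 6 = 12 bars.
12 (basic form) + 4 (internal expansion) + 3 (cadential extension) + 1 (introduction) = 20.

20 measures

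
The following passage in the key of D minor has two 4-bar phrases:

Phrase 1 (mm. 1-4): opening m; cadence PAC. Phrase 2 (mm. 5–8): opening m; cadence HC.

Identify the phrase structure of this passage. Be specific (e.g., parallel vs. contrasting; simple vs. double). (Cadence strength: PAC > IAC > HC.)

phrase group

The second phrase closes with a half cadence, which is not stronger than the first phrase's perfect authentic cadence; without a weak→strong cadential pair there is no antecedent–consequent relationship, so this is a phrase group rather than a period.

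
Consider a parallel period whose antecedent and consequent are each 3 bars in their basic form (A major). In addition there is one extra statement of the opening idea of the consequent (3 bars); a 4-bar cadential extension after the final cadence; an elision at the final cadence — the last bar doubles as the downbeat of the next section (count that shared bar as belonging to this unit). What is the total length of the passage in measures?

13 measures

Basic parallel period: 3 + 3 = 6 bars.
6 (basic form) + 3 (extra statement) + 4 (cadential extension) = 13.
The elision shares a bar with the next section but does not change this unit's count.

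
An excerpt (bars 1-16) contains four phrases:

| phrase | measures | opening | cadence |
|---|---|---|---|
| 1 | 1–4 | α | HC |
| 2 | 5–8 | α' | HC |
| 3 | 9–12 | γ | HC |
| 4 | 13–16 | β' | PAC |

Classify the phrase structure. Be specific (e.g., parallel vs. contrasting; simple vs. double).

contrasting double period

Four phrases in two halves: the first half (measures 1–8) ends with a half cadence, the second (bars 9–16) with a perfect authentic cadence — a large antecedent–consequent pair, i.e. a double period.
Phrase 3 begins with different material from phrase 1, making it contrasting.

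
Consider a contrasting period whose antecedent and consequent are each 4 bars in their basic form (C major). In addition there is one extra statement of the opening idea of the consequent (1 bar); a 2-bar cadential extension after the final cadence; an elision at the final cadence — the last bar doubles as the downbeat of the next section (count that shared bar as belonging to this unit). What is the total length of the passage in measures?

Basic contrasting period: 4 + 4 = 8 bars.
8 (basic form) + 1 (extra statement) + 2 (cadential extension) = 11.
The elision shares a bar with the next section but does not change this unit's count.

11 measures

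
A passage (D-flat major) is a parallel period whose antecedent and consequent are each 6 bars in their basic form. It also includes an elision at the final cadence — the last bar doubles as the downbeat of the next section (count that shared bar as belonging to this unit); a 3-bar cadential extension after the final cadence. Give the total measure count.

Basic parallel period: 6 + 6 = 12 bars.
12 (basic form) + 3 (cadential extension) = 15.
The elision shares a bar with the next section but does not change this unit's count.

15 measures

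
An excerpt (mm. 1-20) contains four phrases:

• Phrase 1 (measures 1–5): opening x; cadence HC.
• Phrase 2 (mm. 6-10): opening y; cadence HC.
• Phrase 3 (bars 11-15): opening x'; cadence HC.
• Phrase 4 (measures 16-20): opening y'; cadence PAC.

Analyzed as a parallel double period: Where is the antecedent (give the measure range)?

In a double period the four phrases pair into a large antecedent (phrases 1–2, ending half cadence) and a large consequent (phrases 3–4, ending perfect authentic cadence). The antecedent spans mm. 1-10.

measures 1–10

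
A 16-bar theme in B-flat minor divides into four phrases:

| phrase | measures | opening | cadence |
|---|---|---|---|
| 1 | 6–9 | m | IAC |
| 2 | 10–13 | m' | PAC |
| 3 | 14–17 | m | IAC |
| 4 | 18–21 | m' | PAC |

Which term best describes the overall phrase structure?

The cadence pattern IAC–PAC–IAC–PAC is weak–strong twice, and phrases 3–4 restate phrases 1–2: a period heard twice, not a double period (which would end weakly at phrase 2).

repeated period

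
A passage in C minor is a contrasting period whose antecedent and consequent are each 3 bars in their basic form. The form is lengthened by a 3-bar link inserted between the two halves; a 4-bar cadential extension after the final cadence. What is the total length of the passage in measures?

13 measures

Basic contrasting period: 3 + 3 = 6 bars.
6 (basic form) + 3 (link) + 4 (cadential extension) = 13.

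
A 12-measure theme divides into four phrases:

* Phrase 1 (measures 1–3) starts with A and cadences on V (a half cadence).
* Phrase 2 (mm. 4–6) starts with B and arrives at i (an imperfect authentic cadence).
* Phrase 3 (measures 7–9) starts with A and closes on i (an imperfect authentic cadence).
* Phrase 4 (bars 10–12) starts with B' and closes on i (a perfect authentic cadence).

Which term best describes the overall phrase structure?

parallel double period

Four phrases in two halves: the first half (mm. 1-6) ends with an imperfect authentic cadence, the second (bars 7–12) with a perfect authentic cadence — a large antecedent–consequent pair, i.e. a double period.
Phrase 3 begins with the same material as phrase 1, making it parallel.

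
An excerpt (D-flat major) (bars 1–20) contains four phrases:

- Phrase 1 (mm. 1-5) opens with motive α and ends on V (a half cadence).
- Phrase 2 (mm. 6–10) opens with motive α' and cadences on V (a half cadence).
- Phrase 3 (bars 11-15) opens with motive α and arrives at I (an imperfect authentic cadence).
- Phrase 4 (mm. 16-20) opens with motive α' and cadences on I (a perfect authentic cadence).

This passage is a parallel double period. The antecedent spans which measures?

measures 1–10

In a double period the four phrases pair into a large antecedent (phrases 1–2, ending half cadence) and a large consequent (phrases 3–4, ending perfect authentic cadence). The antecedent spans measures 1–10.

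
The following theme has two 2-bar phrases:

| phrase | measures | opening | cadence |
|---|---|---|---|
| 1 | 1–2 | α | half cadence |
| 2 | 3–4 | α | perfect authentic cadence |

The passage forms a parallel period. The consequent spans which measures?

The antecedent is the phrase ending with the weaker cadence (half cadence, phrase 1) and the consequent the one ending more conclusively (perfect authentic cadence, phrase 2); the consequent is mm. 3-4.

measures 3–4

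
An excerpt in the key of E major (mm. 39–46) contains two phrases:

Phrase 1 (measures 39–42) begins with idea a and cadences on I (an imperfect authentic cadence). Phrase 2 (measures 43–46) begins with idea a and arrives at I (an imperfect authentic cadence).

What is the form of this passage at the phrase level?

Both phrases have the same opening (a) and the same cadence (imperfect authentic cadence): the second is a restatement, not a consequent, so this is a repeated phrase rather than a period.

repeated phrase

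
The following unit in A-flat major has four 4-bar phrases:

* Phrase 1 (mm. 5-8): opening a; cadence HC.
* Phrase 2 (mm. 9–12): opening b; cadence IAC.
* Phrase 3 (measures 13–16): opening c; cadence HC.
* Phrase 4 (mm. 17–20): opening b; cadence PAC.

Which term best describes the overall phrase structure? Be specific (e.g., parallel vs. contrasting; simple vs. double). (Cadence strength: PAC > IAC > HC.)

contrasting double period

Four phrases in two halves: the first half (bars 5–12) ends with an imperfect authentic cadence, the second (measures 13–20) with a perfect authentic cadence — a large antecedent–consequent pair, i.e. a double period.
Phrase 3 begins with different material from phrase 1, making it contrasting.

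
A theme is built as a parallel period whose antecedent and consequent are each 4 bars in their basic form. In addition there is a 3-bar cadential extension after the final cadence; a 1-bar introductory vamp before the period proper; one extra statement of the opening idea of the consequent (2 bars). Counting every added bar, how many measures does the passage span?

14 measures

Basic parallel period: 4 + 4 = 8 bars.
8 (basic form) + 3 (cadential extension) + 1 (introduction) + 2 (extra statement) = 14.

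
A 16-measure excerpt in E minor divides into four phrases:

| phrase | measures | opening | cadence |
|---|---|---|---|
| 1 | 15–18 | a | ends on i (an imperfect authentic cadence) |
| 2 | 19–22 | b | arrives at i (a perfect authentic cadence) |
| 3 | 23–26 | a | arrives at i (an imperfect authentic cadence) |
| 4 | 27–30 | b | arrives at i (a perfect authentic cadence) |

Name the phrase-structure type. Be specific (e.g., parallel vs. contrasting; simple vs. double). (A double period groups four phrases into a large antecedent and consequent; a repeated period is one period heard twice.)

The cadence pattern IAC–PAC–IAC–PAC is weak–strong twice, and phrases 3–4 restate phrases 1–2: a period heard twice, not a double period (which would end weakly at phrase 2).

repeated period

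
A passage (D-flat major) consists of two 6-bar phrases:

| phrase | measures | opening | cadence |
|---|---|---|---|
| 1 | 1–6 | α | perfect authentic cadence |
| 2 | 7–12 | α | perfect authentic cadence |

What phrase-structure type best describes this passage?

Both phrases have the same opening (α) and the same cadence (perfect authentic cadence): the second is a restatement, not a consequent, so this is a repeated phrase rather than a period.

repeated phrase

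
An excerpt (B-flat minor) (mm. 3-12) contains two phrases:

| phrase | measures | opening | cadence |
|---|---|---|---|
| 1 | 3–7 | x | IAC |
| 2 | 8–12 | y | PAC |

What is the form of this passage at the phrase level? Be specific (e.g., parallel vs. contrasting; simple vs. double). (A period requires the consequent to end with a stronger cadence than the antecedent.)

contrasting period

Phrase 1 ends with an imperfect authentic cadence (weaker) and phrase 2 with a perfect authentic cadence (stronger): antecedent + consequent = a period.
The two phrases open with different material (x / y), so the period is contrasting.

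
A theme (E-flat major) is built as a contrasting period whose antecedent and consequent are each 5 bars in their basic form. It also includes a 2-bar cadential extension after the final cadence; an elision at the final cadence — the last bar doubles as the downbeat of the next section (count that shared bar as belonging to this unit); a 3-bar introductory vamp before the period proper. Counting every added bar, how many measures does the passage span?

15 measures

Basic contrasting period: 5 + 5 = 10 bars.
10 (basic form) + 2 (cadential extension) + 3 (introduction) = 15.
The elision shares a bar with the next section but does not change this unit's count.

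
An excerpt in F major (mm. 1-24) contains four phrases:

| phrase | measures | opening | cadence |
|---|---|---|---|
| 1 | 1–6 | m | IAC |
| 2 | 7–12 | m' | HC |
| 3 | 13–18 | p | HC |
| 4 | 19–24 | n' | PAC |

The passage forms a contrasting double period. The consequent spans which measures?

In a double period the four phrases pair into a large antecedent (phrases 1–2, ending half cadence) and a large consequent (phrases 3–4, ending perfect authentic cadence). The consequent spans bars 13–24.

measures 13–24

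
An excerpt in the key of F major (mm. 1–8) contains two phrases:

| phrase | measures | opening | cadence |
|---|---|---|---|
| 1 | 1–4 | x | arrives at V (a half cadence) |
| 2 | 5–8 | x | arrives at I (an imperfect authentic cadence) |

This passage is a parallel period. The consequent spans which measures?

The antecedent is the phrase ending with the weaker cadence (half cadence, phrase 1) and the consequent the one ending more conclusively (imperfect authentic cadence, phrase 2); the consequent is mm. 5–8.

measures 5–8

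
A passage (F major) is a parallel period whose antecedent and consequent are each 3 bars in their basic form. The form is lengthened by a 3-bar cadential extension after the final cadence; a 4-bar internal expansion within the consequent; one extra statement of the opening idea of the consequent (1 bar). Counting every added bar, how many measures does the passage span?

Basic parallel period: 3 + 3 = 6 bars.
6 (basic form) + 3 (cadential extension) + 4 (internal expansion) + 1 (extra statement) = 14.

14 measures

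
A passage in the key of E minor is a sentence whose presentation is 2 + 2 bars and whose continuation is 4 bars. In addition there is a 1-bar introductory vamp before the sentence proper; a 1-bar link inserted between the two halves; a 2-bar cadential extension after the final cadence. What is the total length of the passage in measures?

Basic sentence: 2 + 2 + 4 = 8 bars.
8 (basic form) + 1 (introduction) + 1 (link) + 2 (cadential extension) = 12.

12 measures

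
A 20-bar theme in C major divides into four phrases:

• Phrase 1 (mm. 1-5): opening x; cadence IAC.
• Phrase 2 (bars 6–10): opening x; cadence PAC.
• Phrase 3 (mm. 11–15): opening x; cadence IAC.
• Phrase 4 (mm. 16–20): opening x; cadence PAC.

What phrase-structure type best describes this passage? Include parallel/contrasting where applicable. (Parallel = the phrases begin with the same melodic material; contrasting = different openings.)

The cadence pattern IAC–PAC–IAC–PAC is weak–strong twice, and phrases 3–4 restate phrases 1–2: a period heard twice, not a double period (which would end weakly at phrase 2).

repeated period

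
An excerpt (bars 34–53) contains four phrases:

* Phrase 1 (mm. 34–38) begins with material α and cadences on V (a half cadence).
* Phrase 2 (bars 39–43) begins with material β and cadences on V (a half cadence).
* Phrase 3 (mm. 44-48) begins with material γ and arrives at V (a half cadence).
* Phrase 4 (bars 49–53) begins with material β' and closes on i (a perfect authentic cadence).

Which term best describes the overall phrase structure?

contrasting double period

Four phrases in two halves: the first half (mm. 34-43) ends with a half cadence, the second (mm. 44-53) with a perfect authentic cadence — a large antecedent–consequent pair, i.e. a double period.
Phrase 3 begins with different material from phrase 1, making it contrasting.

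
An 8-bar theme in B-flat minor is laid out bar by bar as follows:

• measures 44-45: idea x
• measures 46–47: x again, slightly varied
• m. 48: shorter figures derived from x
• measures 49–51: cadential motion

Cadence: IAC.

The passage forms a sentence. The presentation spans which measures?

measures 44–47

The presentation of a sentence is the basic idea (mm. 44–45) plus its repetition (measures 46–47); the presentation is therefore measures 44–47.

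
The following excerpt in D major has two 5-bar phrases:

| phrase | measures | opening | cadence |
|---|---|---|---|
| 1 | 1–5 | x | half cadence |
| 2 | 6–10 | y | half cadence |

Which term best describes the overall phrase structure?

The second phrase closes with a half cadence, which is not stronger than the first phrase's half cadence; without a weak→strong cadential pair there is no antecedent–consequent relationship, so this is a phrase group rather than a period.

phrase group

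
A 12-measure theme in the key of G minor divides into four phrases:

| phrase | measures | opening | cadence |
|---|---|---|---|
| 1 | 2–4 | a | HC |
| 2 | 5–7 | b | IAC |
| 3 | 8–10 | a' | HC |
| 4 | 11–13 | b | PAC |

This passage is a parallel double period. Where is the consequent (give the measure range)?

In a double period the four phrases pair into a large antecedent (phrases 1–2, ending imperfect authentic cadence) and a large consequent (phrases 3–4, ending perfect authentic cadence). The consequent spans bars 8–13.

measures 8–13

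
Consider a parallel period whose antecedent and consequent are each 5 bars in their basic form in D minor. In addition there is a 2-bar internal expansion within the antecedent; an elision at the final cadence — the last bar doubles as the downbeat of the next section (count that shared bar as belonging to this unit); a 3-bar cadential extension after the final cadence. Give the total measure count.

15 measures

Basic parallel period: 5 + 5 = 10 bars.
10 (basic form) + 2 (internal expansion) + 3 (cadential extension) = 15.
The elision shares a bar with the next section but does not change this unit's count.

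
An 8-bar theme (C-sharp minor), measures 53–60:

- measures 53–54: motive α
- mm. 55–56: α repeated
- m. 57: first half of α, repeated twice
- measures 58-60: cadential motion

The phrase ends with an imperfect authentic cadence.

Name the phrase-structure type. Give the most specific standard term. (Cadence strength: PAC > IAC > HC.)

Basic idea (mm. 53-54) + its repetition (mm. 55–56) form the presentation; fragmentation and cadence (mm. 57-60) form the continuation — the 8-bar whole is a sentence.

sentence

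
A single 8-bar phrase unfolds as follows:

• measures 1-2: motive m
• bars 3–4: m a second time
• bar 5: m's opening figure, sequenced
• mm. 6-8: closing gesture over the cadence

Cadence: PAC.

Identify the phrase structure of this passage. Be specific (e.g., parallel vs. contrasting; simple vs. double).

Basic idea (mm. 1–2) + its repetition (measures 3–4) form the presentation; fragmentation and cadence (mm. 5–8) form the continuation — the 8-bar whole is a sentence.

sentence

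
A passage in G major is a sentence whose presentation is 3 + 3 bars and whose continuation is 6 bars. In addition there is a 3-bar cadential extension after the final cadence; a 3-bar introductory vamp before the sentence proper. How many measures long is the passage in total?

18 measures

Basic sentence: 3 + 3 + 6 = 12 bars.
12 (basic form) + 3 (cadential extension) + 3 (introduction) = 18.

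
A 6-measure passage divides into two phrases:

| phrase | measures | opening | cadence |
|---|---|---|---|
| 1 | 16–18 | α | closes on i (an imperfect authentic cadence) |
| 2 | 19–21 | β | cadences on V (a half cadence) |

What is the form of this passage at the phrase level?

The second phrase closes with a half cadence, which is not stronger than the first phrase's imperfect authentic cadence; without a weak→strong cadential pair there is no antecedent–consequent relationship, so this is a phrase group rather than a period.

phrase group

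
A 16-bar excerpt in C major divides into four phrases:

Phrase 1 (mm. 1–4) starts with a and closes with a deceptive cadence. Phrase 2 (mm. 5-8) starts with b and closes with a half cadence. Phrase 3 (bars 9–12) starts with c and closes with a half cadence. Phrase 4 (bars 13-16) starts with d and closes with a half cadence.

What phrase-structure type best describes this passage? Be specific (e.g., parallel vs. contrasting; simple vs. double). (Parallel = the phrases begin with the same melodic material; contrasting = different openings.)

Phrase 4 ends with a half cadence, no stronger than phrase 2's half cadence, so the four phrases do not form a double period; nor do phrases 3–4 duplicate 1–2, so it is not a repeated period. With no phrase reaching a conclusive cadence, the passage is a phrase group.

phrase group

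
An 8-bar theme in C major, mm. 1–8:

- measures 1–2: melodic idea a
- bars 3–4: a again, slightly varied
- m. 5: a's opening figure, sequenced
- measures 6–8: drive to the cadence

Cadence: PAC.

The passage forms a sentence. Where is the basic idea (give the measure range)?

The presentation of a sentence is the basic idea (measures 1–2) plus its repetition (bars 3–4); the basic idea is therefore mm. 1-2.

measures 1–2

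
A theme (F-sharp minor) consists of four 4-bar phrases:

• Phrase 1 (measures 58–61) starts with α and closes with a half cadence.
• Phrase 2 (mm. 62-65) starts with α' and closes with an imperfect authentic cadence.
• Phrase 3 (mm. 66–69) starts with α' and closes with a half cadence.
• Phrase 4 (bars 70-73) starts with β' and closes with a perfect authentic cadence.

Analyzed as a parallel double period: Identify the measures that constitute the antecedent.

measures 58–65

In a double period the four phrases pair into a large antecedent (phrases 1–2, ending imperfect authentic cadence) and a large consequent (phrases 3–4, ending perfect authentic cadence). The antecedent spans mm. 58-65.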